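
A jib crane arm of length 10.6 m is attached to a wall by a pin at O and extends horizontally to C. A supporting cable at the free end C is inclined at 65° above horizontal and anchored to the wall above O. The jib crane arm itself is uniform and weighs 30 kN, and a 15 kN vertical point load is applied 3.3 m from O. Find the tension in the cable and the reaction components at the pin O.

T = 21.70 kN, O_x = 9.172 kN, O_y = 25.33 kN

ΣM about O: T·sin65°·10.6 − 30·5.3 − 15·3.3 = 0 → T = 208.5/(10.6·0.906308) = 21.7032 ≈ 21.70 kN.
ΣF_x = 0: O_x − T·cos65° = 0 → O_x = 21.7032 × 0.422618 = 9.172 kN.
ΣF_y = 0: O_y + T·sin65° − 30 − 15 = 0 → O_y = 45 − 21.7032 × 0.906308 = 25.33 kN.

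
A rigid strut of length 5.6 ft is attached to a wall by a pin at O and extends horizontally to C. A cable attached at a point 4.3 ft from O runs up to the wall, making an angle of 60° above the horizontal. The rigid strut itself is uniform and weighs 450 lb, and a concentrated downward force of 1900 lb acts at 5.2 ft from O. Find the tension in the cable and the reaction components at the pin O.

ΣM about O: T·sin60°·4.3 − 450·2.8 − 1900·5.2 = 0 → T = 11140/(4.3·0.866025) = 2991.48 ≈ 2991 lb.
ΣF_x = 0: O_x − T·cos60° = 0 → O_x = 2991.48 × 0.5 = 1496 lb.
ΣF_y = 0: O_y + T·sin60° − 450 − 1900 = 0 → O_y = 2350 − 2991.48 × 0.866025 = -240.7 lb.

T = 2991 lb, O_x = 1496 lb, O_y = -240.7 lb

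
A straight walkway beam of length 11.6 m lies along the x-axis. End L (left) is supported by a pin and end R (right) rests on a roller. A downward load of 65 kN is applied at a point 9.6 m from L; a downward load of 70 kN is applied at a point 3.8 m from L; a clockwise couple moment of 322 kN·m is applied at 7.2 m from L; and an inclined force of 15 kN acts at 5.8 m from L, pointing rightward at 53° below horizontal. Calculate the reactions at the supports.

L_x = -9.027 kN, L_y = 36.51 kN, R_y = 110.5 kN

Moments about L: R_y·11.6 − 65·9.6 − 70·3.8 − 322 − 15·sin53°·5.8 = 0 → R_y = 1281.48/11.6 = 110.472 ≈ 110.5 kN.
ΣF_y = 0: L_y + 110.472 − 65 − 70 − 15·sin53° = 0 → L_y = 36.51 kN.
ΣF_x = 0: L_x + 15·cos53° = 0 → L_x = -9.027 kN.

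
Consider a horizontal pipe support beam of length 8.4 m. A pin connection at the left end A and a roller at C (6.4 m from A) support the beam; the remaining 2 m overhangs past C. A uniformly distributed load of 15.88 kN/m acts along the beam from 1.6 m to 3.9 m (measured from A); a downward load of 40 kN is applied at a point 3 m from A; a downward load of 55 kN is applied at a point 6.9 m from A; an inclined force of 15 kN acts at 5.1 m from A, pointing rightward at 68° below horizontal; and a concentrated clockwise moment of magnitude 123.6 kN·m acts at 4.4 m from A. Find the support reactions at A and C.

A_x = -5.619 kN, A_y = 21.30 kN, C_y = 124.1 kN

Resultant of the distributed load: 15.88 × 2.3 = 36.524 kN at 2.75 m from A.
ΣM about A: C_y·6.4 − (15.88·2.3)·2.75 − 40·3 − 55·6.9 − 15·sin68°·5.1 − 123.6 = 0 → C_y = 794.471/6.4 = 124.136 ≈ 124.1 kN.
ΣF_y = 0: A_y + 124.136 − 15.88·2.3 − 40 − 55 − 15·sin68° = 0 → A_y = 21.30 kN.
ΣF_x = 0: A_x + 15·cos68° = 0 → A_x = -5.619 kN.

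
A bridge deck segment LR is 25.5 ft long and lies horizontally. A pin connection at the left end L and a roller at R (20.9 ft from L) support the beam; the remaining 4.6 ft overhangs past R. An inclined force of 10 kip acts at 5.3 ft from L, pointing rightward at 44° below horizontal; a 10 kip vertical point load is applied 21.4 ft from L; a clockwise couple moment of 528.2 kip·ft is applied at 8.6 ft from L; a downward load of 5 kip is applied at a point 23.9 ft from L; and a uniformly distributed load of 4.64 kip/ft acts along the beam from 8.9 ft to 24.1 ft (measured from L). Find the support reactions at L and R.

Resultant of the distributed load: 4.64 × 15.2 = 70.528 kip at 16.5 ft from L.
ΣM about L: R_y·20.9 − 10·sin44°·5.3 − 10·21.4 − 528.2 − 5·23.9 − (4.64·15.2)·16.5 = 0 → R_y = 2062.23/20.9 = 98.6713 ≈ 98.67 kip.
ΣF_y = 0: L_y + 98.6713 − 10·sin44° − 10 − 5 − 4.64·15.2 = 0 → L_y = -6.197 kip.
ΣF_x = 0: L_x + 10·cos44° = 0 → L_x = -7.193 kip.

L_x = -7.193 kip, L_y = -6.197 kip, R_y = 98.67 kip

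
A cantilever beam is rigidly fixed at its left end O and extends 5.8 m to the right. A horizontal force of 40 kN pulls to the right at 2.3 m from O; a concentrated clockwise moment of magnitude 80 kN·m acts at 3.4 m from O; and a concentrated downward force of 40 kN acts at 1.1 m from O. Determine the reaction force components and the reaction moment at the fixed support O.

O_x = -40.00 kN, O_y = 40.00 kN, M_O = 124.0 kN·m

ΣF_x = 0: O_x + 40 = 0 → O_x = -40.00 kN.
ΣF_y = 0: O_y − 40 = 0 → O_y = 40.00 kN.
ΣM about O: M_O − 80 − 40·1.1 = 0 → M_O = 124.0 kN·m.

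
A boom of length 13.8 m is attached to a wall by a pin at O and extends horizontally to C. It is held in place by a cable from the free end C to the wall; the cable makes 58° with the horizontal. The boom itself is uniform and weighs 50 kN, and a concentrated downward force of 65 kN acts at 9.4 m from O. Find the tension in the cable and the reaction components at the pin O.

T = 81.69 kN, O_x = 43.29 kN, O_y = 45.72 kN

ΣM about O: T·sin58°·13.8 − 50·6.9 − 65·9.4 = 0 → T = 956/(13.8·0.848048) = 81.688 ≈ 81.69 kN.
ΣF_x = 0: O_x − T·cos58° = 0 → O_x = 81.688 × 0.529919 = 43.29 kN.
ΣF_y = 0: O_y + T·sin58° − 50 − 65 = 0 → O_y = 115 − 81.688 × 0.848048 = 45.72 kN.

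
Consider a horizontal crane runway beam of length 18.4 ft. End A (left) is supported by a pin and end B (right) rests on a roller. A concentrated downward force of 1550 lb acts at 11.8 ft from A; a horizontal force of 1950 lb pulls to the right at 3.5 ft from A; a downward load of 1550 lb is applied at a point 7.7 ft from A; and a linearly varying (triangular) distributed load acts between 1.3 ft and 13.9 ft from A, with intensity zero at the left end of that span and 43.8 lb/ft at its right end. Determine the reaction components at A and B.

A_x = -1950 lb, A_y = 1588 lb, B_y = 1788 lb

Resultant of the triangular load: ½ × 43.8 × 12.6 = 275.94 lb, acting at 9.7 ft from A (one-third of the span from the peak).
Moments about A: B_y·18.4 − 1550·11.8 − 1550·7.7 − (½·43.8·12.6)·9.7 = 0 → B_y = 32901.618/18.4 = 1788.13 ≈ 1788 lb.
ΣF_y = 0: A_y + 1788.13 − 1550 − 1550 − ½·43.8·12.6 = 0 → A_y = 1588 lb.
ΣF_x = 0: A_x + 1950 = 0 → A_x = -1950 lb.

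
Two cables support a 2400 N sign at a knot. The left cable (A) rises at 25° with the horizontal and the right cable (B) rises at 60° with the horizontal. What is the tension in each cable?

ΣF_x = 0: −T_A·cos25° + T_B·cos60° = 0 → T_B = 1.81262·T_A.
ΣF_y = 0: T_A·sin25° + T_B·sin60° = 2400.
Substitute: T_A·(0.422618 + 1.81262·0.866025) = 2400 → T_A = 1204.58 ≈ 1205 N.
Then T_B = 1.81262 × 1204.58 = 2183 N.

T_A = 1205 N, T_B = 2183 N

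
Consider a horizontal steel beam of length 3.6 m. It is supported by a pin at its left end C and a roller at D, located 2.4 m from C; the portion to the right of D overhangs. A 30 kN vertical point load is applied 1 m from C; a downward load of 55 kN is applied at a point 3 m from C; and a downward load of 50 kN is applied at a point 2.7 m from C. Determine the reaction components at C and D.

C_x = 0, C_y = -2.500 kN, D_y = 137.5 kN

ΣM about C: D_y·2.4 − 30·1 − 55·3 − 50·2.7 = 0 → D_y = 330/2.4 = 137.5 kN.
ΣF_y = 0: C_y + 137.5 − 30 − 55 − 50 = 0 → C_y = -2.500 kN.
ΣF_x = 0: no horizontal applied forces, so C_x = 0.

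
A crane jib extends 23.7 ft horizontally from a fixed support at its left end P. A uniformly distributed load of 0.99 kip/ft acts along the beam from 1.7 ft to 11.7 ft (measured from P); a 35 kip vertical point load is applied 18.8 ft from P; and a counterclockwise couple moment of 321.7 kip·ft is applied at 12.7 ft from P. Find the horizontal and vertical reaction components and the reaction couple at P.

P_x = 0, P_y = 44.90 kip, M_P = 402.6 kip·ft

Resultant of the distributed load: 0.99 × 10 = 9.9 kip at 6.7 ft from P.
ΣF_x = 0: P_x = 0.
ΣF_y = 0: P_y − 0.99·10 − 35 = 0 → P_y = 44.90 kip.
ΣM about P: M_P − (0.99·10)·6.7 − 35·18.8 + 321.7 = 0 → M_P = 402.6 kip·ft.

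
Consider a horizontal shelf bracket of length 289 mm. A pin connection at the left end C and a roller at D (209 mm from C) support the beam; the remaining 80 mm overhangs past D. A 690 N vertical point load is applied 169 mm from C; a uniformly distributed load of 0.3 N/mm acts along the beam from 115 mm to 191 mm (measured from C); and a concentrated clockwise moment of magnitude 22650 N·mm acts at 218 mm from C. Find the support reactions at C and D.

C_x = 0, C_y = 29.79 N, D_y = 683.0 N

Resultant of the distributed load: 0.3 × 76 = 22.8 N at 153 mm from C.
ΣM about C: D_y·209 − 690·169 − (0.3·76)·153 − 22650 = 0 → D_y = 142748.4/209 = 683.007 ≈ 683.0 N.
ΣF_y = 0: C_y + 683.007 − 690 − 0.3·76 = 0 → C_y = 29.79 N.
ΣF_x = 0: no horizontal applied forces, so C_x = 0.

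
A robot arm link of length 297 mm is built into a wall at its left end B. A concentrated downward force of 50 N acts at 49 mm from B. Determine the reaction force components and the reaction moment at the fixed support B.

B_x = 0, B_y = 50.00 N, M_B = 2450 N·mm

ΣF_x = 0: B_x = 0.
ΣF_y = 0: B_y − 50 = 0 → B_y = 50.00 N.
ΣM about B: M_B − 50·49 = 0 → M_B = 2450 N·mm.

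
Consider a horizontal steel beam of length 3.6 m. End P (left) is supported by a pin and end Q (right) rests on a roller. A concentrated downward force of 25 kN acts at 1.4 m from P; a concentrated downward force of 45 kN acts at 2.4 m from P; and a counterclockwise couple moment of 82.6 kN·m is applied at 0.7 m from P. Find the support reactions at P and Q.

P_x = 0, P_y = 53.22 kN, Q_y = 16.78 kN

Moments about P: Q_y·3.6 − 25·1.4 − 45·2.4 + 82.6 = 0 → Q_y = 60.4/3.6 = 16.7778 ≈ 16.78 kN.
ΣF_y = 0: P_y + 16.7778 − 25 − 45 = 0 → P_y = 53.22 kN.
ΣF_x = 0: no horizontal applied forces, so P_x = 0.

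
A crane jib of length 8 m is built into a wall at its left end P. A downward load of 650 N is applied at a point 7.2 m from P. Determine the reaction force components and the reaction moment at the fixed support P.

ΣF_x = 0: P_x = 0.
ΣF_y = 0: P_y − 650 = 0 → P_y = 650.0 N.
ΣM about P: M_P − 650·7.2 = 0 → M_P = 4680 N·m.

P_x = 0, P_y = 650.0 N, M_P = 4680 N·m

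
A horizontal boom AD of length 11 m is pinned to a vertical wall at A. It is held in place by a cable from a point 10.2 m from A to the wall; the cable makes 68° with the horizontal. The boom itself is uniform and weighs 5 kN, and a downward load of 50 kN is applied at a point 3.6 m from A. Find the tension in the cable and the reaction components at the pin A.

T = 21.94 kN, A_x = 8.219 kN, A_y = 34.66 kN

ΣM about A: T·sin68°·10.2 − 5·5.5 − 50·3.6 = 0 → T = 207.5/(10.2·0.927184) = 21.9408 ≈ 21.94 kN.
ΣF_x = 0: A_x − T·cos68° = 0 → A_x = 21.9408 × 0.374607 = 8.219 kN.
ΣF_y = 0: A_y + T·sin68° − 5 − 50 = 0 → A_y = 55 − 21.9408 × 0.927184 = 34.66 kN.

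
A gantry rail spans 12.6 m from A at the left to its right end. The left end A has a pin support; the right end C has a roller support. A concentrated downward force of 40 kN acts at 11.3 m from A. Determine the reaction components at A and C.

ΣM about A: C_y·12.6 − 40·11.3 = 0 → C_y = 452/12.6 = 35.873 ≈ 35.87 kN.
ΣF_y = 0: A_y + 35.873 − 40 = 0 → A_y = 4.127 kN.
ΣF_x = 0: no horizontal applied forces, so A_x = 0.

A_x = 0, A_y = 4.127 kN, C_y = 35.87 kN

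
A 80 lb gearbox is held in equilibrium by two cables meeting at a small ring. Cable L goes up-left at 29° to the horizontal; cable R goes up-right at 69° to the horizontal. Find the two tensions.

T_L = 28.95 lb, T_R = 70.66 lb

ΣF_x = 0: −T_L·cos29° + T_R·cos69° = 0 → T_R = 2.44056·T_L.
ΣF_y = 0: T_L·sin29° + T_R·sin69° = 80.
Substitute: T_L·(0.48481 + 2.44056·0.93358) = 80 → T_L = 28.9512 ≈ 28.95 lb.
Then T_R = 2.44056 × 28.9512 = 70.66 lb.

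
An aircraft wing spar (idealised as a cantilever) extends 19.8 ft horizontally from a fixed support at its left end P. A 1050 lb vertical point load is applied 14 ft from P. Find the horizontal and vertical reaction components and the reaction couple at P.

P_x = 0, P_y = 1050 lb, M_P = 14700 lb·ft

ΣF_x = 0: P_x = 0.
ΣF_y = 0: P_y − 1050 = 0 → P_y = 1050 lb.
ΣM about P: M_P − 1050·14 = 0 → M_P = 14700 lb·ft.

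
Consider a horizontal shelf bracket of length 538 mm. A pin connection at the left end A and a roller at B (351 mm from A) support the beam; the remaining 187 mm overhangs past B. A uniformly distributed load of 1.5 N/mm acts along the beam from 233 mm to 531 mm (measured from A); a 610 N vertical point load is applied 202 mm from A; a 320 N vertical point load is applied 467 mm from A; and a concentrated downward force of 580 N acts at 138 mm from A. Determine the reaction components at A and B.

A_x = 0, A_y = 465.7 N, B_y = 1491 N

Resultant of the distributed load: 1.5 × 298 = 447 N at 382 mm from A.
Taking moments about A: B_y·351 − (1.5·298)·382 − 610·202 − 320·467 − 580·138 = 0 → B_y = 523454/351 = 1491.32 ≈ 1491 N.
ΣF_y = 0: A_y + 1491.32 − 1.5·298 − 610 − 320 − 580 = 0 → A_y = 465.7 N.
ΣF_x = 0: no horizontal applied forces, so A_x = 0.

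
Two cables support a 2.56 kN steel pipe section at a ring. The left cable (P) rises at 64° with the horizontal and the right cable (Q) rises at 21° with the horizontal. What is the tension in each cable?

T_P = 2.399 kN, T_Q = 1.127 kN

ΣF_x = 0: −T_P·cos64° + T_Q·cos21° = 0 → T_Q = 0.469559·T_P.
ΣF_y = 0: T_P·sin64° + T_Q·sin21° = 2.56.
Substitute: T_P·(0.898794 + 0.469559·0.358368) = 2.56 → T_P = 2.3991 ≈ 2.399 kN.
Then T_Q = 0.469559 × 2.3991 = 1.127 kN.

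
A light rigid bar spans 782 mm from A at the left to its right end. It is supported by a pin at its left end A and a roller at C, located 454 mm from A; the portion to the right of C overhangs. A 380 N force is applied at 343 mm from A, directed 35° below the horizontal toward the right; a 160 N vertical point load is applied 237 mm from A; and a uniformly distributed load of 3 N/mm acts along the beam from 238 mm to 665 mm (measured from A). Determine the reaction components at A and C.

A_x = -311.3 N, A_y = 136.8 N, C_y = 1522 N

Resultant of the distributed load: 3 × 427 = 1281 N at 451.5 mm from A.
Taking moments about A: C_y·454 − 380·sin35°·343 − 160·237 − (3·427)·451.5 = 0 → C_y = 691051/454 = 1522.14 ≈ 1522 N.
ΣF_y = 0: A_y + 1522.14 − 380·sin35° − 160 − 3·427 = 0 → A_y = 136.8 N.
ΣF_x = 0: A_x + 380·cos35° = 0 → A_x = -311.3 N.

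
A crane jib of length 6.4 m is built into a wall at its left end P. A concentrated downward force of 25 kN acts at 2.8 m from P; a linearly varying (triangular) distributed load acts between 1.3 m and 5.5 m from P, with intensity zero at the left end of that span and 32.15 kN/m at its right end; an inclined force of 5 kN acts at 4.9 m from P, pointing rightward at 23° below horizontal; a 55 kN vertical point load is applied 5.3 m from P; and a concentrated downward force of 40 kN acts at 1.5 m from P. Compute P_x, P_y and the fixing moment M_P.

Resultant of the triangular load: ½ × 32.15 × 4.2 = 67.515 kN, acting at 4.1 m from P (one-third of the span from the peak).
ΣF_x = 0: P_x + 5·cos23° = 0 → P_x = -4.603 kN.
ΣF_y = 0: P_y − 25 − ½·32.15·4.2 − 5·sin23° − 55 − 40 = 0 → P_y = 189.5 kN.
ΣM about P: M_P − 25·2.8 − (½·32.15·4.2)·4.1 − 5·sin23°·4.9 − 55·5.3 − 40·1.5 = 0 → M_P = 707.9 kN·m.

P_x = -4.603 kN, P_y = 189.5 kN, M_P = 707.9 kN·m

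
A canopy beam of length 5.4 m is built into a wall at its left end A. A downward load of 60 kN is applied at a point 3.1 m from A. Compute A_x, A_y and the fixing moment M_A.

ΣF_x = 0: A_x = 0.
ΣF_y = 0: A_y − 60 = 0 → A_y = 60.00 kN.
ΣM about A: M_A − 60·3.1 = 0 → M_A = 186.0 kN·m.

A_x = 0, A_y = 60.00 kN, M_A = 186.0 kN·m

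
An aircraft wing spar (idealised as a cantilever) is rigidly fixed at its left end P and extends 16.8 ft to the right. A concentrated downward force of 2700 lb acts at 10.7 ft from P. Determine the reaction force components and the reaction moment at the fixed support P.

P_x = 0, P_y = 2700 lb, M_P = 28890 lb·ft

ΣF_x = 0: P_x = 0.
ΣF_y = 0: P_y − 2700 = 0 → P_y = 2700 lb.
ΣM about P: M_P − 2700·10.7 = 0 → M_P = 28890 lb·ft.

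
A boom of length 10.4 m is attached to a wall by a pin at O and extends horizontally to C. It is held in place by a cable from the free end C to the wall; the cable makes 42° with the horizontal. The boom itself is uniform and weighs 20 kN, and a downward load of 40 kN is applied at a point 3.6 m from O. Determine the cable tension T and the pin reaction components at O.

T = 35.64 kN, O_x = 26.48 kN, O_y = 36.15 kN

ΣM about O: T·sin42°·10.4 − 20·5.2 − 40·3.6 = 0 → T = 248/(10.4·0.669131) = 35.6375 ≈ 35.64 kN.
ΣF_x = 0: O_x − T·cos42° = 0 → O_x = 35.6375 × 0.743145 = 26.48 kN.
ΣF_y = 0: O_y + T·sin42° − 20 − 40 = 0 → O_y = 60 − 35.6375 × 0.669131 = 36.15 kN.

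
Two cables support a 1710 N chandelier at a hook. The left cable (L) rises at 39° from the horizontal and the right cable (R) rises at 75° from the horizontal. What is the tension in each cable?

T_L = 484.5 N, T_R = 1455 N

ΣF_x = 0: −T_L·cos39° + T_R·cos75° = 0 → T_R = 3.00266·T_L.
ΣF_y = 0: T_L·sin39° + T_R·sin75° = 1710.
Substitute: T_L·(0.62932 + 3.00266·0.965926) = 1710 → T_L = 484.465 ≈ 484.5 N.
Then T_R = 3.00266 × 484.465 = 1455 N.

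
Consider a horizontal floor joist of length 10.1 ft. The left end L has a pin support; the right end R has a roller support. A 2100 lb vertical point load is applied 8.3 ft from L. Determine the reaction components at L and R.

L_x = 0, L_y = 374.3 lb, R_y = 1726 lb

Moments about L: R_y·10.1 − 2100·8.3 = 0 → R_y = 17430/10.1 = 1725.74 ≈ 1726 lb.
ΣF_y = 0: L_y + 1725.74 − 2100 = 0 → L_y = 374.3 lb.
ΣF_x = 0: no horizontal applied forces, so L_x = 0.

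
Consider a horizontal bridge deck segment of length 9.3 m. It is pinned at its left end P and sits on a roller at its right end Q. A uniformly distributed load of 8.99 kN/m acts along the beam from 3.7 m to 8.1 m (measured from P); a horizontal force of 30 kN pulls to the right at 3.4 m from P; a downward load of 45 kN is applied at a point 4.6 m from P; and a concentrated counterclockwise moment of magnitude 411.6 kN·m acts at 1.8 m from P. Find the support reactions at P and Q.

P_x = -30.00 kN, P_y = 81.46 kN, Q_y = 3.095 kN

Resultant of the distributed load: 8.99 × 4.4 = 39.556 kN at 5.9 m from P.
ΣM about P: Q_y·9.3 − (8.99·4.4)·5.9 − 45·4.6 + 411.6 = 0 → Q_y = 28.7804/9.3 = 3.09467 ≈ 3.095 kN.
ΣF_y = 0: P_y + 3.09467 − 8.99·4.4 − 45 = 0 → P_y = 81.46 kN.
ΣF_x = 0: P_x + 30 = 0 → P_x = -30.00 kN.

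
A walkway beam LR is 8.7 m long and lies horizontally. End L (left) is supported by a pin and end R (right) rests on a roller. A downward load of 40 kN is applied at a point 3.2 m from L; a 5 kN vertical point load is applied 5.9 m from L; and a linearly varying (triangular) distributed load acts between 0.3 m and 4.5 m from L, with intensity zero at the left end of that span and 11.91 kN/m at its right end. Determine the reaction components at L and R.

L_x = 0, L_y = 43.00 kN, R_y = 27.02 kN

Resultant of the triangular load: ½ × 11.91 × 4.2 = 25.011 kN, acting at 3.1 m from L (one-third of the span from the peak).
Taking moments about L: R_y·8.7 − 40·3.2 − 5·5.9 − (½·11.91·4.2)·3.1 = 0 → R_y = 235.0341/8.7 = 27.0154 ≈ 27.02 kN.
ΣF_y = 0: L_y + 27.0154 − 40 − 5 − ½·11.91·4.2 = 0 → L_y = 43.00 kN.
ΣF_x = 0: no horizontal applied forces, so L_x = 0.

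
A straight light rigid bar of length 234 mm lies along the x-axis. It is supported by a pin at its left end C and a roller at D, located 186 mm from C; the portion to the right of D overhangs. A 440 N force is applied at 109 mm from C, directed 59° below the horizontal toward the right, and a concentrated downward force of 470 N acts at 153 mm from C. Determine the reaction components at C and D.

C_x = -226.6 N, C_y = 239.5 N, D_y = 607.6 N

ΣM about C: D_y·186 − 440·sin59°·109 − 470·153 = 0 → D_y = 113020/186 = 607.634 ≈ 607.6 N.
ΣF_y = 0: C_y + 607.634 − 440·sin59° − 470 = 0 → C_y = 239.5 N.
ΣF_x = 0: C_x + 440·cos59° = 0 → C_x = -226.6 N.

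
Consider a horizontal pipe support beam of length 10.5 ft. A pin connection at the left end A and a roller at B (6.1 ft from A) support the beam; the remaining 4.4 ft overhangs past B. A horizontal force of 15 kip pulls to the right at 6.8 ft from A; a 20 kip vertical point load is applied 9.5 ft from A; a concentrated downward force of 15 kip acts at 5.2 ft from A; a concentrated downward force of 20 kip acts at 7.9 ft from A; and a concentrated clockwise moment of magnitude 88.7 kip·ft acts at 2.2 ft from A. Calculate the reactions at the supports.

A_x = -15.00 kip, A_y = -29.38 kip, B_y = 84.38 kip

Taking moments about A: B_y·6.1 − 20·9.5 − 15·5.2 − 20·7.9 − 88.7 = 0 → B_y = 514.7/6.1 = 84.377 ≈ 84.38 kip.
ΣF_y = 0: A_y + 84.377 − 20 − 15 − 20 = 0 → A_y = -29.38 kip.
ΣF_x = 0: A_x + 15 = 0 → A_x = -15.00 kip.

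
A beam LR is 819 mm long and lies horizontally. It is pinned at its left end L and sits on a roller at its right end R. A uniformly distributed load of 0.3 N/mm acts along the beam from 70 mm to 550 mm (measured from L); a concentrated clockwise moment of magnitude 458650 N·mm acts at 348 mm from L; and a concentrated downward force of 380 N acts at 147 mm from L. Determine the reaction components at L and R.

L_x = 0, L_y = -158.7 N, R_y = 682.7 N

Resultant of the distributed load: 0.3 × 480 = 144 N at 310 mm from L.
ΣM about L: R_y·819 − (0.3·480)·310 − 458650 − 380·147 = 0 → R_y = 559150/819 = 682.723 ≈ 682.7 N.
ΣF_y = 0: L_y + 682.723 − 0.3·480 − 380 = 0 → L_y = -158.7 N.
ΣF_x = 0: no horizontal applied forces, so L_x = 0.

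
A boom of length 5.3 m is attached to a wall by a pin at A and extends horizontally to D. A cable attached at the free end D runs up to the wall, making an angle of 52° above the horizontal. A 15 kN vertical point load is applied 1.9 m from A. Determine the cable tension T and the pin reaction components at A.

ΣM about A: T·sin52°·5.3 − 15·1.9 = 0 → T = 28.5/(5.3·0.788011) = 6.82396 ≈ 6.824 kN.
ΣF_x = 0: A_x − T·cos52° = 0 → A_x = 6.82396 × 0.615661 = 4.201 kN.
ΣF_y = 0: A_y + T·sin52° − 15 = 0 → A_y = 15 − 6.82396 × 0.788011 = 9.623 kN.

T = 6.824 kN, A_x = 4.201 kN, A_y = 9.623 kN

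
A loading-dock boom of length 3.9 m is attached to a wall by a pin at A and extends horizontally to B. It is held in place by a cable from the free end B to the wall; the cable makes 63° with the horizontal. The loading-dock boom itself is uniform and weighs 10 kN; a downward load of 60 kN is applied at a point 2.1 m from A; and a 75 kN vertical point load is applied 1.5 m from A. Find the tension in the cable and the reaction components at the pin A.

T = 74.25 kN, A_x = 33.71 kN, A_y = 78.85 kN

ΣM about A: T·sin63°·3.9 − 10·1.95 − 60·2.1 − 75·1.5 = 0 → T = 258/(3.9·0.891007) = 74.2462 ≈ 74.25 kN.
ΣF_x = 0: A_x − T·cos63° = 0 → A_x = 74.2462 × 0.45399 = 33.71 kN.
ΣF_y = 0: A_y + T·sin63° − 10 − 60 − 75 = 0 → A_y = 145 − 74.2462 × 0.891007 = 78.85 kN.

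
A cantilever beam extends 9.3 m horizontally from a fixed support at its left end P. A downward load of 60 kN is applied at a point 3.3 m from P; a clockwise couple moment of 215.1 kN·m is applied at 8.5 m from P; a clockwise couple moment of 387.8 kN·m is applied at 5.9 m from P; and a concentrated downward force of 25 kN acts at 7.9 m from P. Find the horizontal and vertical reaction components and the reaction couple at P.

P_x = 0, P_y = 85.00 kN, M_P = 998.4 kN·m

ΣF_x = 0: P_x = 0.
ΣF_y = 0: P_y − 60 − 25 = 0 → P_y = 85.00 kN.
ΣM about P: M_P − 60·3.3 − 215.1 − 387.8 − 25·7.9 = 0 → M_P = 998.4 kN·m.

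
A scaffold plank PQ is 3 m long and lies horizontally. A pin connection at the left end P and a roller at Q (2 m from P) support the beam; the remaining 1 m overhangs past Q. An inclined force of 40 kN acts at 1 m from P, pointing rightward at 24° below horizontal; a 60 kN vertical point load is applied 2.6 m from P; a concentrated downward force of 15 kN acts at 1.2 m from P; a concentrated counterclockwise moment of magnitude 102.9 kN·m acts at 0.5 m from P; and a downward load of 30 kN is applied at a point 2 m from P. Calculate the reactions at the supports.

P_x = -36.54 kN, P_y = 47.58 kN, Q_y = 73.68 kN

Taking moments about P: Q_y·2 − 40·sin24°·1 − 60·2.6 − 15·1.2 + 102.9 − 30·2 = 0 → Q_y = 147.369/2 = 73.6845 ≈ 73.68 kN.
ΣF_y = 0: P_y + 73.6845 − 40·sin24° − 60 − 15 − 30 = 0 → P_y = 47.58 kN.
ΣF_x = 0: P_x + 40·cos24° = 0 → P_x = -36.54 kN.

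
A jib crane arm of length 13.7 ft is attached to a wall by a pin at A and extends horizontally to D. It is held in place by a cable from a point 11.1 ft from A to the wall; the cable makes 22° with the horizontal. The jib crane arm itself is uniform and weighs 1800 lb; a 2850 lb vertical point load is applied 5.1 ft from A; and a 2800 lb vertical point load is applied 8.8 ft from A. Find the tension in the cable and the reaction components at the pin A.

ΣM about A: T·sin22°·11.1 − 1800·6.85 − 2850·5.1 − 2800·8.8 = 0 → T = 51505/(11.1·0.374607) = 12386.6 ≈ 12390 lb.
ΣF_x = 0: A_x − T·cos22° = 0 → A_x = 12386.6 × 0.927184 = 11480 lb.
ΣF_y = 0: A_y + T·sin22° − 1800 − 2850 − 2800 = 0 → A_y = 7450 − 12386.6 × 0.374607 = 2810 lb.

T = 12390 lb, A_x = 11480 lb, A_y = 2810 lb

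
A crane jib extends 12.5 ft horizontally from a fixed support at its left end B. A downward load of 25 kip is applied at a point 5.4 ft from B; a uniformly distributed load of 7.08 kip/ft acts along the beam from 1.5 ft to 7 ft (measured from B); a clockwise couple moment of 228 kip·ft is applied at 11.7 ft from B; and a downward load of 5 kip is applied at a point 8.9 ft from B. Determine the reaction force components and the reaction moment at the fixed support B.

B_x = 0, B_y = 68.94 kip, M_B = 573.0 kip·ft

Resultant of the distributed load: 7.08 × 5.5 = 38.94 kip at 4.25 ft from B.
ΣF_x = 0: B_x = 0.
ΣF_y = 0: B_y − 25 − 7.08·5.5 − 5 = 0 → B_y = 68.94 kip.
ΣM about B: M_B − 25·5.4 − (7.08·5.5)·4.25 − 228 − 5·8.9 = 0 → M_B = 573.0 kip·ft.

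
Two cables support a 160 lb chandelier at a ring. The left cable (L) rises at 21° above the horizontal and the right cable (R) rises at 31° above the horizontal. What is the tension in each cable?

ΣF_x = 0: −T_L·cos21° + T_R·cos31° = 0 → T_R = 1.08915·T_L.
ΣF_y = 0: T_L·sin21° + T_R·sin31° = 160.
Substitute: T_L·(0.358368 + 1.08915·0.515038) = 160 → T_L = 174.041 ≈ 174.0 lb.
Then T_R = 1.08915 × 174.041 = 189.6 lb.

T_L = 174.0 lb, T_R = 189.6 lb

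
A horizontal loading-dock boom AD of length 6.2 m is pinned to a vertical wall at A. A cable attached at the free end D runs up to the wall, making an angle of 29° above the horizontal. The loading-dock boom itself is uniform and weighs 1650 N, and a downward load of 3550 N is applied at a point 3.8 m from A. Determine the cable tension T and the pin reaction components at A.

T = 6190 N, A_x = 5414 N, A_y = 2199 N

ΣM about A: T·sin29°·6.2 − 1650·3.1 − 3550·3.8 = 0 → T = 18605/(6.2·0.48481) = 6189.65 ≈ 6190 N.
ΣF_x = 0: A_x − T·cos29° = 0 → A_x = 6189.65 × 0.87462 = 5414 N.
ΣF_y = 0: A_y + T·sin29° − 1650 − 3550 = 0 → A_y = 5200 − 6189.65 × 0.48481 = 2199 N.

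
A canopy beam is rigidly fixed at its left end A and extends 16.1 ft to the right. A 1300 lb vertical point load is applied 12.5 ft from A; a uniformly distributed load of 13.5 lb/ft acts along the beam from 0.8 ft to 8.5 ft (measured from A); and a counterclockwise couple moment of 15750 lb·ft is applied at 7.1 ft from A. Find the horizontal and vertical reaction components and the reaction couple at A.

A_x = 0, A_y = 1404 lb, M_A = 983.4 lb·ft

Resultant of the distributed load: 13.5 × 7.7 = 103.95 lb at 4.65 ft from A.
ΣF_x = 0: A_x = 0.
ΣF_y = 0: A_y − 1300 − 13.5·7.7 = 0 → A_y = 1404 lb.
ΣM about A: M_A − 1300·12.5 − (13.5·7.7)·4.65 + 15750 = 0 → M_A = 983.4 lb·ft.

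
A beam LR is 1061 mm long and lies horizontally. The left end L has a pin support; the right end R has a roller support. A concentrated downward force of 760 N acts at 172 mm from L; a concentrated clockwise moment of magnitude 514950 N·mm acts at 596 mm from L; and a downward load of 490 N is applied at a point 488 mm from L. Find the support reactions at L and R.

L_x = 0, L_y = 416.1 N, R_y = 833.9 N

Taking moments about L: R_y·1061 − 760·172 − 514950 − 490·488 = 0 → R_y = 884790/1061 = 833.921 ≈ 833.9 N.
ΣF_y = 0: L_y + 833.921 − 760 − 490 = 0 → L_y = 416.1 N.
ΣF_x = 0: no horizontal applied forces, so L_x = 0.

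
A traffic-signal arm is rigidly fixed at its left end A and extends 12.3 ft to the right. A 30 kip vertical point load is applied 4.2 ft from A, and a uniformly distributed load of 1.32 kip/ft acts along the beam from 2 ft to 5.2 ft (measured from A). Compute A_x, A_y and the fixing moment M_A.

Resultant of the distributed load: 1.32 × 3.2 = 4.224 kip at 3.6 ft from A.
ΣF_x = 0: A_x = 0.
ΣF_y = 0: A_y − 30 − 1.32·3.2 = 0 → A_y = 34.22 kip.
ΣM about A: M_A − 30·4.2 − (1.32·3.2)·3.6 = 0 → M_A = 141.2 kip·ft.

A_x = 0, A_y = 34.22 kip, M_A = 141.2 kip·ft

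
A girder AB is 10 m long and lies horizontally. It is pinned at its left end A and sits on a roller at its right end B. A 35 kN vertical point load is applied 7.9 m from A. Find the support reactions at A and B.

A_x = 0, A_y = 7.350 kN, B_y = 27.65 kN

ΣM about A: B_y·10 − 35·7.9 = 0 → B_y = 276.5/10 = 27.65 kN.
ΣF_y = 0: A_y + 27.65 − 35 = 0 → A_y = 7.350 kN.
ΣF_x = 0: no horizontal applied forces, so A_x = 0.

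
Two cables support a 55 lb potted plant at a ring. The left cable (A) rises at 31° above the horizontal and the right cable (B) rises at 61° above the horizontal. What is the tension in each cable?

ΣF_x = 0: −T_A·cos31° + T_B·cos61° = 0 → T_B = 1.76805·T_A.
ΣF_y = 0: T_A·sin31° + T_B·sin61° = 55.
Substitute: T_A·(0.515038 + 1.76805·0.87462) = 55 → T_A = 26.6808 ≈ 26.68 lb.
Then T_B = 1.76805 × 26.6808 = 47.17 lb.

T_A = 26.68 lb, T_B = 47.17 lb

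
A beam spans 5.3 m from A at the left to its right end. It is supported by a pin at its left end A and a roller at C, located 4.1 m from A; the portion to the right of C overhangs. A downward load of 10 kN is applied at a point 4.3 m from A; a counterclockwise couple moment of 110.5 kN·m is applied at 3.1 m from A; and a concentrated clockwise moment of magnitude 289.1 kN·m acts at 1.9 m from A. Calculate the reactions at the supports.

A_x = 0, A_y = -44.05 kN, C_y = 54.05 kN

ΣM about A: C_y·4.1 − 10·4.3 + 110.5 − 289.1 = 0 → C_y = 221.6/4.1 = 54.0488 ≈ 54.05 kN.
ΣF_y = 0: A_y + 54.0488 − 10 = 0 → A_y = -44.05 kN.
ΣF_x = 0: no horizontal applied forces, so A_x = 0.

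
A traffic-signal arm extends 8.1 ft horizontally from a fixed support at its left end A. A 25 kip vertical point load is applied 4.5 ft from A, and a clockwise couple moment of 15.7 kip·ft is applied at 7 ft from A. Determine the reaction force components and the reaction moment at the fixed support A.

ΣF_x = 0: A_x = 0.
ΣF_y = 0: A_y − 25 = 0 → A_y = 25.00 kip.
ΣM about A: M_A − 25·4.5 − 15.7 = 0 → M_A = 128.2 kip·ft.

A_x = 0, A_y = 25.00 kip, M_A = 128.2 kip·ft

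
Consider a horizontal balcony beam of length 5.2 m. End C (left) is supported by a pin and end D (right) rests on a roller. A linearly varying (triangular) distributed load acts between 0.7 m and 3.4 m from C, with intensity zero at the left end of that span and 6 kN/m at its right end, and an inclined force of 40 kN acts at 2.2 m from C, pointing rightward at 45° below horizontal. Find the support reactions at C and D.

Resultant of the triangular load: ½ × 6 × 2.7 = 8.1 kN, acting at 2.5 m from C (one-third of the span from the peak).
Moments about C: D_y·5.2 − (½·6·2.7)·2.5 − 40·sin45°·2.2 = 0 → D_y = 82.4754/5.2 = 15.8607 ≈ 15.86 kN.
ΣF_y = 0: C_y + 15.8607 − ½·6·2.7 − 40·sin45° = 0 → C_y = 20.52 kN.
ΣF_x = 0: C_x + 40·cos45° = 0 → C_x = -28.28 kN.

C_x = -28.28 kN, C_y = 20.52 kN, D_y = 15.86 kN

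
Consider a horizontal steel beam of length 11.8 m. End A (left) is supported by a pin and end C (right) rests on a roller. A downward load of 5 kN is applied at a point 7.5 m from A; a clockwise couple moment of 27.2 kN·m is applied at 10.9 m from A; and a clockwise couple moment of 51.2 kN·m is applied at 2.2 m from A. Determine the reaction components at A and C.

Moments about A: C_y·11.8 − 5·7.5 − 27.2 − 51.2 = 0 → C_y = 115.9/11.8 = 9.82203 ≈ 9.822 kN.
ΣF_y = 0: A_y + 9.82203 − 5 = 0 → A_y = -4.822 kN.
ΣF_x = 0: no horizontal applied forces, so A_x = 0.

A_x = 0, A_y = -4.822 kN, C_y = 9.822 kN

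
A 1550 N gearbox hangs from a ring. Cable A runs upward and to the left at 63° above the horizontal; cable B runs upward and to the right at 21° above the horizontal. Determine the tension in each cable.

ΣF_x = 0: −T_A·cos63° + T_B·cos21° = 0 → T_B = 0.48629·T_A.
ΣF_y = 0: T_A·sin63° + T_B·sin21° = 1550.
Substitute: T_A·(0.891007 + 0.48629·0.358368) = 1550 → T_A = 1455.02 ≈ 1455 N.
Then T_B = 0.48629 × 1455.02 = 707.6 N.

T_A = 1455 N, T_B = 707.6 N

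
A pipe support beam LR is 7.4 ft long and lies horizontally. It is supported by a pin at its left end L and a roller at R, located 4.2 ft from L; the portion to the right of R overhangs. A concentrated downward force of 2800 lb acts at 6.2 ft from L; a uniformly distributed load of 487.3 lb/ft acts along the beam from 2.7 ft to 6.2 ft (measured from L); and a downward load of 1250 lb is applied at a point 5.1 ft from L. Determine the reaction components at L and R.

Resultant of the distributed load: 487.3 × 3.5 = 1705.55 lb at 4.45 ft from L.
Taking moments about L: R_y·4.2 − 2800·6.2 − (487.3·3.5)·4.45 − 1250·5.1 = 0 → R_y = 31324.6975/4.2 = 7458.26 ≈ 7458 lb.
ΣF_y = 0: L_y + 7458.26 − 2800 − 487.3·3.5 − 1250 = 0 → L_y = -1703 lb.
ΣF_x = 0: no horizontal applied forces, so L_x = 0.

L_x = 0, L_y = -1703 lb, R_y = 7458 lb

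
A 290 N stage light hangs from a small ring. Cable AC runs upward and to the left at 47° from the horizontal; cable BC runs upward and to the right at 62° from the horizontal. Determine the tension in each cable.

ΣF_x = 0: −T_AC·cos47° + T_BC·cos62° = 0 → T_BC = 1.45269·T_AC.
ΣF_y = 0: T_AC·sin47° + T_BC·sin62° = 290.
Substitute: T_AC·(0.731354 + 1.45269·0.882948) = 290 → T_AC = 143.992 ≈ 144.0 N.
Then T_BC = 1.45269 × 143.992 = 209.2 N.

T_AC = 144.0 N, T_BC = 209.2 N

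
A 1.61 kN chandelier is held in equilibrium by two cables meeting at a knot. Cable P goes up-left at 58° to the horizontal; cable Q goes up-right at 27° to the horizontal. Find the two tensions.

T_P = 1.440 kN, T_Q = 0.8564 kN

ΣF_x = 0: −T_P·cos58° + T_Q·cos27° = 0 → T_Q = 0.594742·T_P.
ΣF_y = 0: T_P·sin58° + T_Q·sin27° = 1.61.
Substitute: T_P·(0.848048 + 0.594742·0.45399) = 1.61 → T_P = 1.440 kN.
Then T_Q = 0.594742 × 1.44 = 0.8564 kN.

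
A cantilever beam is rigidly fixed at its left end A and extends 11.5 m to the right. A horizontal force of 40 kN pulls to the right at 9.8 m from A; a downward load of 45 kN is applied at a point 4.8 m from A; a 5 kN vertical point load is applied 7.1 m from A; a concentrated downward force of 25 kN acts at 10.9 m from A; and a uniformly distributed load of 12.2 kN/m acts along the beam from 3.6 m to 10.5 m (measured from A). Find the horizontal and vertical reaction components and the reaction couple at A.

Resultant of the distributed load: 12.2 × 6.9 = 84.18 kN at 7.05 m from A.
ΣF_x = 0: A_x + 40 = 0 → A_x = -40.00 kN.
ΣF_y = 0: A_y − 45 − 5 − 25 − 12.2·6.9 = 0 → A_y = 159.2 kN.
ΣM about A: M_A − 45·4.8 − 5·7.1 − 25·10.9 − (12.2·6.9)·7.05 = 0 → M_A = 1117 kN·m.

A_x = -40.00 kN, A_y = 159.2 kN, M_A = 1117 kN·m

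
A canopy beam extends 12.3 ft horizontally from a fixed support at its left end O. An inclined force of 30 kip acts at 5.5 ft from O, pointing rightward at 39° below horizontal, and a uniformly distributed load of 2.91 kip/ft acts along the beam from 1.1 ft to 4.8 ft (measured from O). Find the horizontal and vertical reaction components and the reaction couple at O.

Resultant of the distributed load: 2.91 × 3.7 = 10.767 kip at 2.95 ft from O.
ΣF_x = 0: O_x + 30·cos39° = 0 → O_x = -23.31 kip.
ΣF_y = 0: O_y − 30·sin39° − 2.91·3.7 = 0 → O_y = 29.65 kip.
ΣM about O: M_O − 30·sin39°·5.5 − (2.91·3.7)·2.95 = 0 → M_O = 135.6 kip·ft.

O_x = -23.31 kip, O_y = 29.65 kip, M_O = 135.6 kip·ft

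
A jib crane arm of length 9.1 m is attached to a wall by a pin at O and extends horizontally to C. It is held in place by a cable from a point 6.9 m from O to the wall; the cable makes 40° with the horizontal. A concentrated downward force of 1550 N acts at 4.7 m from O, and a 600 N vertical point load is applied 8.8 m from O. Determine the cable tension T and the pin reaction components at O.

T = 2833 N, O_x = 2170 N, O_y = 329.0 N

ΣM about O: T·sin40°·6.9 − 1550·4.7 − 600·8.8 = 0 → T = 12565/(6.9·0.642788) = 2832.99 ≈ 2833 N.
ΣF_x = 0: O_x − T·cos40° = 0 → O_x = 2832.99 × 0.766044 = 2170 N.
ΣF_y = 0: O_y + T·sin40° − 1550 − 600 = 0 → O_y = 2150 − 2832.99 × 0.642788 = 329.0 N.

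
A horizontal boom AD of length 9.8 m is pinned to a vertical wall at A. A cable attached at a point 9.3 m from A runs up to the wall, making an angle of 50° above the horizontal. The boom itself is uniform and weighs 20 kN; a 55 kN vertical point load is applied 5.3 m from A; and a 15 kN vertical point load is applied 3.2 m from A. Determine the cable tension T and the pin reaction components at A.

T = 61.41 kN, A_x = 39.47 kN, A_y = 42.96 kN

ΣM about A: T·sin50°·9.3 − 20·4.9 − 55·5.3 − 15·3.2 = 0 → T = 437.5/(9.3·0.766044) = 61.4103 ≈ 61.41 kN.
ΣF_x = 0: A_x − T·cos50° = 0 → A_x = 61.4103 × 0.642788 = 39.47 kN.
ΣF_y = 0: A_y + T·sin50° − 20 − 55 − 15 = 0 → A_y = 90 − 61.4103 × 0.766044 = 42.96 kN.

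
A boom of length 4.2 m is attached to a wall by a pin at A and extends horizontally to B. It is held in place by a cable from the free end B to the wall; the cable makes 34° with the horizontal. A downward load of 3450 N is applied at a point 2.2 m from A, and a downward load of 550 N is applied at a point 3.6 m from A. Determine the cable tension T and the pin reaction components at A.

ΣM about A: T·sin34°·4.2 − 3450·2.2 − 550·3.6 = 0 → T = 9570/(4.2·0.559193) = 4074.75 ≈ 4075 N.
ΣF_x = 0: A_x − T·cos34° = 0 → A_x = 4074.75 × 0.829038 = 3378 N.
ΣF_y = 0: A_y + T·sin34° − 3450 − 550 = 0 → A_y = 4000 − 4074.75 × 0.559193 = 1721 N.

T = 4075 N, A_x = 3378 N, A_y = 1721 N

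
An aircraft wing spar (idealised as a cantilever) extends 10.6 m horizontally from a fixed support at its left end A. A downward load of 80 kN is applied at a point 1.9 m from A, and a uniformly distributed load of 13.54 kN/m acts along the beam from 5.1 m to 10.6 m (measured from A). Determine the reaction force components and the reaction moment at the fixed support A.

Resultant of the distributed load: 13.54 × 5.5 = 74.47 kN at 7.85 m from A.
ΣF_x = 0: A_x = 0.
ΣF_y = 0: A_y − 80 − 13.54·5.5 = 0 → A_y = 154.5 kN.
ΣM about A: M_A − 80·1.9 − (13.54·5.5)·7.85 = 0 → M_A = 736.6 kN·m.

A_x = 0, A_y = 154.5 kN, M_A = 736.6 kN·m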